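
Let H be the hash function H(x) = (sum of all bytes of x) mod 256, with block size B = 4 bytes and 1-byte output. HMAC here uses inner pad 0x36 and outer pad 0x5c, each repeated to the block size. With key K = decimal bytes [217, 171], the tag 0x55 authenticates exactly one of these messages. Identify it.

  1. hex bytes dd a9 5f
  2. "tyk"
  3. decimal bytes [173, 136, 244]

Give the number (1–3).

Key decimal bytes [217, 171] = d9 ab is 2 bytes ≤ B = 4; zero-pad to 4 bytes: K' = d9 ab 00 00.
K' ⊕ ipad = ef 9d 36 36; K' ⊕ opad = 85 f7 5c 5c.
m1: inner = H(ef 9d 36 36 dd a9 5f) = dd; tag = H(85 f7 5c 5c dd) = 11
m2: inner = H(ef 9d 36 36 74 79 6b) = 50; tag = H(85 f7 5c 5c 50) = 84
m3: inner = H(ef 9d 36 36 ad 88 f4) = 21; tag = H(85 f7 5c 5c 21) = 55 ← matches

3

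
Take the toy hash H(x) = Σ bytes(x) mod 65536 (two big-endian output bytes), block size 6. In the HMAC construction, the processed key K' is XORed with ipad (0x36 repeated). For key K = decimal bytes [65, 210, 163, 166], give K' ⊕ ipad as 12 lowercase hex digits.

Key decimal bytes [65, 210, 163, 166] = 41 d2 a3 a6 is 4 bytes ≤ B = 6; zero-pad to 6 bytes: K' = 41 d2 a3 a6 00 00.
XOR each byte with 0x36: 41⊕36=77, d2⊕36=e4, a3⊕36=95, a6⊕36=90, 00⊕36=36, 00⊕36=36.

77e495903636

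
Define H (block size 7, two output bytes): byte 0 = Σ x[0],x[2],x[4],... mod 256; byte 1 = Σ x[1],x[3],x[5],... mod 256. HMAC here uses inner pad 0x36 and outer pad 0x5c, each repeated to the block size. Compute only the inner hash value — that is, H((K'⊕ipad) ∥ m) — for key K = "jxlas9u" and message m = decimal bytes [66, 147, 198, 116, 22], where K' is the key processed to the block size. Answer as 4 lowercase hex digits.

45d2

Key "jxlas9u" = 6a 78 6c 61 73 39 75 is exactly B = 7 bytes: K' = 6a 78 6c 61 73 39 75.
K' ⊕ ipad = 5c 4e 5a 57 45 0f 43.
Inner input = 5c 4e 5a 57 45 0f 43 ∥ 42 93 c6 74 16.
Inner hash: even-index sum = 581 mod 256 = 69; odd-index sum = 466 mod 256 = 210 → 45 d2.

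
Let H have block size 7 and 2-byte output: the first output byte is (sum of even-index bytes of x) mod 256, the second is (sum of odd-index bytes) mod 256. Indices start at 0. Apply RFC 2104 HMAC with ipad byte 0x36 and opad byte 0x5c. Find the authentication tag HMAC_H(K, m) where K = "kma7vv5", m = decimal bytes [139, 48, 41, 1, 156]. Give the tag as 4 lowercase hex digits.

f3ee

Key "kma7vv5" = 6b 6d 61 37 76 76 35 is exactly B = 7 bytes: K' = 6b 6d 61 37 76 76 35.
K' ⊕ ipad = 5d 5b 57 01 40 40 03.  K' ⊕ opad = 37 31 3d 6b 2a 2a 69.
Inner input = (K'⊕ipad) ∥ m = 5d 5b 57 01 40 40 03 ∥ 8b 30 29 01 9c.
Inner hash: even-index sum = 296 mod 256 = 40; odd-index sum = 492 mod 256 = 236 → 28 ec.
Outer input = (K'⊕opad) ∥ inner = 37 31 3d 6b 2a 2a 69 ∥ 28 ec.
Outer hash (tag): even-index sum = 499 mod 256 = 243; odd-index sum = 238 mod 256 = 238 → f3 ee.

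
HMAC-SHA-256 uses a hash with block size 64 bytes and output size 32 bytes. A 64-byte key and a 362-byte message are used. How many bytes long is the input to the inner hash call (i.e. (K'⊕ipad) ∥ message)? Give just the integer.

426

Key is 64 ≤ 64 bytes, zero-padded: |K'| = 64.
Inner input = (K'⊕ipad) ∥ m → 64 + 362 = 426 bytes.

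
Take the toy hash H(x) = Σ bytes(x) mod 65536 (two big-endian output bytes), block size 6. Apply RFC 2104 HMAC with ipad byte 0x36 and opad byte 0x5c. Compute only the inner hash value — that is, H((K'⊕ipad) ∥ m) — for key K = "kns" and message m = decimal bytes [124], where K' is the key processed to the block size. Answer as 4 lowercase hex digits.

0218

Key "kns" = 6b 6e 73 is 3 bytes ≤ B = 6; zero-pad to 6 bytes: K' = 6b 6e 73 00 00 00.
K' ⊕ ipad = 5d 58 45 36 36 36.
Inner input = 5d 58 45 36 36 36 ∥ 7c.
Inner hash: sum = 93+88+69+54+54+54+124 = 536 → 02 18.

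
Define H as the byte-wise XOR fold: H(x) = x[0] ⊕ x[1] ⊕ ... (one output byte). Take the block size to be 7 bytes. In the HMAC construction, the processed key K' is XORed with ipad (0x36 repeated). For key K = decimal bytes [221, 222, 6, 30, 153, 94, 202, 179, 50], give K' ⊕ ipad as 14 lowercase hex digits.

a1363636363636

Key decimal bytes [221, 222, 6, 30, 153, 94, 202, 179, 50] = dd de 06 1e 99 5e ca b3 32 is 9 bytes > B = 7, so hash it first: H(key) = 97, then zero-pad to 7 bytes: K' = 97 00 00 00 00 00 00.
XOR each byte with 0x36: 97⊕36=a1, 00⊕36=36, 00⊕36=36, 00⊕36=36, 00⊕36=36, 00⊕36=36, 00⊕36=36.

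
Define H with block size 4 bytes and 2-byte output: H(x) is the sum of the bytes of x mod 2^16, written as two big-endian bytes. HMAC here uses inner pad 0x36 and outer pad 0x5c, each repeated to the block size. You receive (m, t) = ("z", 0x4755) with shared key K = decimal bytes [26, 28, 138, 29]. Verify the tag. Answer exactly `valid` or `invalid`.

invalid

Key decimal bytes [26, 28, 138, 29] = 1a 1c 8a 1d is exactly B = 4 bytes: K' = 1a 1c 8a 1d.
K' ⊕ ipad = 2c 2a bc 2b; K' ⊕ opad = 46 40 d6 41.
Inner hash: sum = 44+42+188+43+122 = 439 → 01 b7.
Outer hash (recomputed tag): sum = 70+64+214+65+1+183 = 597 → 02 55.
Recomputed tag = 0255; claimed = 4755 → mismatch.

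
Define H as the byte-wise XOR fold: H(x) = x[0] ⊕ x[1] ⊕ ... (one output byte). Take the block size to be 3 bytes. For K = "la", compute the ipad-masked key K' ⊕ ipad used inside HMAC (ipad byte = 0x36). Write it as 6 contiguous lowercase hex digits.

5a5736

Key "la" = 6c 61 is 2 bytes ≤ B = 3; zero-pad to 3 bytes: K' = 6c 61 00.
XOR each byte with 0x36: 6c⊕36=5a, 61⊕36=57, 00⊕36=36.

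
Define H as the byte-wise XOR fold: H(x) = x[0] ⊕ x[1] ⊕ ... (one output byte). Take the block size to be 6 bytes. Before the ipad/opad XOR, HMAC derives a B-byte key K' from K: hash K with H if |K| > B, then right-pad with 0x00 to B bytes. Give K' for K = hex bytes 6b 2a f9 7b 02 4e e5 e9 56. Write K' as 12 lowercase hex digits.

d50000000000

|K| = 9 > B = 6, so first hash the key.
H(K): XOR 6b⊕2a⊕f9⊕7b⊕02⊕4e⊕e5⊕e9⊕56 = d5.
Zero-pad H(K) = d5 to 6 bytes: K' = d5 00 00 00 00 00.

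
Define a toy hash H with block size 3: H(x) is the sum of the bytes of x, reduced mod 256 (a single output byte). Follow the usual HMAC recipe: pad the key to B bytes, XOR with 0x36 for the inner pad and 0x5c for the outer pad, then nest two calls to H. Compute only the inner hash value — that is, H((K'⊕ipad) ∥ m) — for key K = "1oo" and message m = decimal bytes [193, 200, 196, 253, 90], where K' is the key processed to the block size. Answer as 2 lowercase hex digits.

Key "1oo" = 31 6f 6f is exactly B = 3 bytes: K' = 31 6f 6f.
K' ⊕ ipad = 07 59 59.
Inner input = 07 59 59 ∥ c1 c8 c4 fd 5a.
Inner hash: sum = 7+89+89+193+200+196+253+90 = 1117; mod 256 = 93 → 5d.

5d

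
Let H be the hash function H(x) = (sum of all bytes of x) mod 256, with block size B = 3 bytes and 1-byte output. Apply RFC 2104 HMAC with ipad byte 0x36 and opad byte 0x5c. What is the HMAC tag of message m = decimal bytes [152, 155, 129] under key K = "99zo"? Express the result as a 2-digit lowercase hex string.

Key "99zo" = 39 39 7a 6f is 4 bytes > B = 3, so hash it first: H(key) = 5b, then zero-pad to 3 bytes: K' = 5b 00 00.
K' ⊕ ipad = 6d 36 36.  K' ⊕ opad = 07 5c 5c.
Inner input = (K'⊕ipad) ∥ m = 6d 36 36 ∥ 98 9b 81.
Inner hash: sum = 109+54+54+152+155+129 = 653; mod 256 = 141 → 8d.
Outer input = (K'⊕opad) ∥ inner = 07 5c 5c ∥ 8d.
Outer hash (tag): sum = 7+92+92+141 = 332; mod 256 = 76 → 4c.

4c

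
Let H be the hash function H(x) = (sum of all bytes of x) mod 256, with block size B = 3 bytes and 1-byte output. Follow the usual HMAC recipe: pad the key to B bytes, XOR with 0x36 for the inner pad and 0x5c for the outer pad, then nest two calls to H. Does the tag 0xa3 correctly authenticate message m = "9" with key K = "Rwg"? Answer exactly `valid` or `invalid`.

valid

Key "Rwg" = 52 77 67 is exactly B = 3 bytes: K' = 52 77 67.
K' ⊕ ipad = 64 41 51; K' ⊕ opad = 0e 2b 3b.
Inner hash: sum = 100+65+81+57 = 303; mod 256 = 47 → 2f.
Outer hash (recomputed tag): sum = 14+43+59+47 = 163 → a3.
Recomputed tag = a3; claimed = a3 → match.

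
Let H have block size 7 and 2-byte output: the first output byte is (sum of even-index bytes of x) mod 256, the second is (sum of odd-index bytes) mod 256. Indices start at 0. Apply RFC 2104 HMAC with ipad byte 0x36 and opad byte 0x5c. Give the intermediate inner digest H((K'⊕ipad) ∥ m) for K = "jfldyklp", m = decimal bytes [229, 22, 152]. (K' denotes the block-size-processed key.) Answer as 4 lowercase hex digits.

Key "jfldyklp" = 6a 66 6c 64 79 6b 6c 70 is 8 bytes > B = 7, so hash it first: H(key) = bb a5, then zero-pad to 7 bytes: K' = bb a5 00 00 00 00 00.
K' ⊕ ipad = 8d 93 36 36 36 36 36.
Inner input = 8d 93 36 36 36 36 36 ∥ e5 16 98.
Inner hash: even-index sum = 325 mod 256 = 69; odd-index sum = 636 mod 256 = 124 → 45 7c.

457c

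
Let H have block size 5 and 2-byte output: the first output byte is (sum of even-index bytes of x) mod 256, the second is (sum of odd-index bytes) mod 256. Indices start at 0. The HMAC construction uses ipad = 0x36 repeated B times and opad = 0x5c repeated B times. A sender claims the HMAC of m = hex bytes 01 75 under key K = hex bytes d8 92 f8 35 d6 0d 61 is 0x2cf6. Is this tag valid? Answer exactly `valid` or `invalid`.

valid

Key hex bytes d8 92 f8 35 d6 0d 61 is 7 bytes > B = 5, so hash it first: H(key) = 07 d4, then zero-pad to 5 bytes: K' = 07 d4 00 00 00.
K' ⊕ ipad = 31 e2 36 36 36; K' ⊕ opad = 5b 88 5c 5c 5c.
Inner hash: even-index sum = 274 mod 256 = 18; odd-index sum = 281 mod 256 = 25 → 12 19.
Outer hash (recomputed tag): even-index sum = 300 mod 256 = 44; odd-index sum = 246 mod 256 = 246 → 2c f6.
Recomputed tag = 2cf6; claimed = 2cf6 → match.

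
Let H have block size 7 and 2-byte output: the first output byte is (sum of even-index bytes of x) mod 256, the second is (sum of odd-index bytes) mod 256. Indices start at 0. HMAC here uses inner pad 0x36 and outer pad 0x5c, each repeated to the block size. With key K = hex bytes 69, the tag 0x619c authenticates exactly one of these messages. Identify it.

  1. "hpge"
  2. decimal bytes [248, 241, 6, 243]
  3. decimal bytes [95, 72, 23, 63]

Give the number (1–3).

3

Key hex bytes 69 is 1 byte ≤ B = 7; zero-pad to 7 bytes: K' = 69 00 00 00 00 00 00.
K' ⊕ ipad = 5f 36 36 36 36 36 36; K' ⊕ opad = 35 5c 5c 5c 5c 5c 5c.
m1: inner = H(5f 36 36 36 36 36 36 68 70 67 65) = d6 71; tag = H(35 5c 5c 5c 5c 5c 5c d6 71) = baea
m2: inner = H(5f 36 36 36 36 36 36 f8 f1 06 f3) = e5 a0; tag = H(35 5c 5c 5c 5c 5c 5c e5 a0) = e9f9
m3: inner = H(5f 36 36 36 36 36 36 5f 48 17 3f) = 88 18; tag = H(35 5c 5c 5c 5c 5c 5c 88 18) = 619c ← matches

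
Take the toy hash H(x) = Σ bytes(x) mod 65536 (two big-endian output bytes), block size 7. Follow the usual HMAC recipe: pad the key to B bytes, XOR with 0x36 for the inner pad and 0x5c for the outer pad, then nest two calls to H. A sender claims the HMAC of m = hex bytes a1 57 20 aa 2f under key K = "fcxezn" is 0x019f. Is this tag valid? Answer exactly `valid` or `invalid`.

Key "fcxezn" = 66 63 78 65 7a 6e is 6 bytes ≤ B = 7; zero-pad to 7 bytes: K' = 66 63 78 65 7a 6e 00.
K' ⊕ ipad = 50 55 4e 53 4c 58 36; K' ⊕ opad = 3a 3f 24 39 26 32 5c.
Inner hash: sum = 80+85+78+83+76+88+54+161+87+32+170+47 = 1041 → 04 11.
Outer hash (recomputed tag): sum = 58+63+36+57+38+50+92+4+17 = 415 → 01 9f.
Recomputed tag = 019f; claimed = 019f → match.

valid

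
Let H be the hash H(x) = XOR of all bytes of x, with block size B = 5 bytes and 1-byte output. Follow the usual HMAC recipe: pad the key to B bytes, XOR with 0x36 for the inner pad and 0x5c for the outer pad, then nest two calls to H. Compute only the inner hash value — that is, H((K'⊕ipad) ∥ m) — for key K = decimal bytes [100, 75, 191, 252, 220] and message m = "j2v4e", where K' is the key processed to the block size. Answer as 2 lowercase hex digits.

f9

Key decimal bytes [100, 75, 191, 252, 220] = 64 4b bf fc dc is exactly B = 5 bytes: K' = 64 4b bf fc dc.
K' ⊕ ipad = 52 7d 89 ca ea.
Inner input = 52 7d 89 ca ea ∥ 6a 32 76 34 65.
Inner hash: XOR 52⊕7d⊕89⊕ca⊕ea⊕6a⊕32⊕76⊕34⊕65 = f9.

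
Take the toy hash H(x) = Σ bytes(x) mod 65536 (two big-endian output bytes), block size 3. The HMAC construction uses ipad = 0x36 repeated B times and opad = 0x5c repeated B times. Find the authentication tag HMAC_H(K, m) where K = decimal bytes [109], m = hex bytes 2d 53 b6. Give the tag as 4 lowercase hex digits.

Key decimal bytes [109] = 6d is 1 byte ≤ B = 3; zero-pad to 3 bytes: K' = 6d 00 00.
K' ⊕ ipad = 5b 36 36.  K' ⊕ opad = 31 5c 5c.
Inner input = (K'⊕ipad) ∥ m = 5b 36 36 ∥ 2d 53 b6.
Inner hash: sum = 91+54+54+45+83+182 = 509 → 01 fd.
Outer input = (K'⊕opad) ∥ inner = 31 5c 5c ∥ 01 fd.
Outer hash (tag): sum = 49+92+92+1+253 = 487 → 01 e7.

01e7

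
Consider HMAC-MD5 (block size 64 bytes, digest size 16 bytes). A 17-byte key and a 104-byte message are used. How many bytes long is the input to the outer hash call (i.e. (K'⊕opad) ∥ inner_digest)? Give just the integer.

Key is 17 ≤ 64 bytes, zero-padded: |K'| = 64.
Outer input = (K'⊕opad) ∥ H(inner) → 64 + 16 = 80 bytes.

80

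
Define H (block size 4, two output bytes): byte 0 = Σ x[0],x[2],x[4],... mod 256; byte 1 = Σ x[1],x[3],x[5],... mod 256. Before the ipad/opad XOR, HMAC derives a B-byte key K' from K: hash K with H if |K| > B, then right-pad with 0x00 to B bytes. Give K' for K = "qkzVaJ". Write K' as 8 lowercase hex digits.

|K| = 6 > B = 4, so first hash the key.
H(K): even-index sum = 332 mod 256 = 76; odd-index sum = 267 mod 256 = 11 → 4c 0b.
Zero-pad H(K) = 4c 0b to 4 bytes: K' = 4c 0b 00 00.

4c0b0000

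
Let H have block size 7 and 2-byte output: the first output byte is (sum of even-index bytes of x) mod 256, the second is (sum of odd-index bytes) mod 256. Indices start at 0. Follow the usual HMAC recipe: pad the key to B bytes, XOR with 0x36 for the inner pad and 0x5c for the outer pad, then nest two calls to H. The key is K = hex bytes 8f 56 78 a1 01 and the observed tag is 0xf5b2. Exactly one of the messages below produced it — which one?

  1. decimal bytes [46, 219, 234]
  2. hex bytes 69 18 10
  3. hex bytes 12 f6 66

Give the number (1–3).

Key hex bytes 8f 56 78 a1 01 is 5 bytes ≤ B = 7; zero-pad to 7 bytes: K' = 8f 56 78 a1 01 00 00.
K' ⊕ ipad = b9 60 4e 97 37 36 36; K' ⊕ opad = d3 0a 24 fd 5d 5c 5c.
m1: inner = H(b9 60 4e 97 37 36 36 2e db ea) = 4f 45; tag = H(d3 0a 24 fd 5d 5c 5c 4f 45) = f5b2 ← matches
m2: inner = H(b9 60 4e 97 37 36 36 69 18 10) = 8c a6; tag = H(d3 0a 24 fd 5d 5c 5c 8c a6) = 56ef
m3: inner = H(b9 60 4e 97 37 36 36 12 f6 66) = 6a a5; tag = H(d3 0a 24 fd 5d 5c 5c 6a a5) = 55cd

1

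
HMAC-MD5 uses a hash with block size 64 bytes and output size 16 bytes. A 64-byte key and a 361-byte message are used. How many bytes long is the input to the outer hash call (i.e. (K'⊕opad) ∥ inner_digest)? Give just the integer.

Key is 64 ≤ 64 bytes, zero-padded: |K'| = 64.
Outer input = (K'⊕opad) ∥ H(inner) → 64 + 16 = 80 bytes.

80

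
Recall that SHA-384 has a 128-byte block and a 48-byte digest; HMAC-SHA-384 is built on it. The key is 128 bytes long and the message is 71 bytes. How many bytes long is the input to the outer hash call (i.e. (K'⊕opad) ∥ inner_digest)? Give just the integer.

Key is 128 ≤ 128 bytes, zero-padded: |K'| = 128.
Outer input = (K'⊕opad) ∥ H(inner) → 128 + 48 = 176 bytes.

176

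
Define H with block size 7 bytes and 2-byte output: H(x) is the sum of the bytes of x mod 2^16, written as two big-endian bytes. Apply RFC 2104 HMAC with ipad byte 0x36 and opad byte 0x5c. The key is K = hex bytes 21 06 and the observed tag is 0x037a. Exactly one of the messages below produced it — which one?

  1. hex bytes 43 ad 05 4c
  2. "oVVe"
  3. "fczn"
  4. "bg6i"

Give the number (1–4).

Key hex bytes 21 06 is 2 bytes ≤ B = 7; zero-pad to 7 bytes: K' = 21 06 00 00 00 00 00.
K' ⊕ ipad = 17 30 36 36 36 36 36; K' ⊕ opad = 7d 5a 5c 5c 5c 5c 5c.
m1: inner = H(17 30 36 36 36 36 36 43 ad 05 4c) = 02 96; tag = H(7d 5a 5c 5c 5c 5c 5c 02 96) = 033b
m2: inner = H(17 30 36 36 36 36 36 6f 56 56 65) = 02 d5; tag = H(7d 5a 5c 5c 5c 5c 5c 02 d5) = 037a ← matches
m3: inner = H(17 30 36 36 36 36 36 66 63 7a 6e) = 03 06; tag = H(7d 5a 5c 5c 5c 5c 5c 03 06) = 02ac
m4: inner = H(17 30 36 36 36 36 36 62 67 36 69) = 02 bd; tag = H(7d 5a 5c 5c 5c 5c 5c 02 bd) = 0362

2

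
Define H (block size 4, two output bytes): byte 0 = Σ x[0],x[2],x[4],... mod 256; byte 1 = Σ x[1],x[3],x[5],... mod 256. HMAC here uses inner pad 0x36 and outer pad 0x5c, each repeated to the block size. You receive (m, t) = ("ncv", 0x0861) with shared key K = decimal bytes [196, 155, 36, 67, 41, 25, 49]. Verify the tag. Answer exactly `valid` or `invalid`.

valid

Key decimal bytes [196, 155, 36, 67, 41, 25, 49] = c4 9b 24 43 29 19 31 is 7 bytes > B = 4, so hash it first: H(key) = 42 f7, then zero-pad to 4 bytes: K' = 42 f7 00 00.
K' ⊕ ipad = 74 c1 36 36; K' ⊕ opad = 1e ab 5c 5c.
Inner hash: even-index sum = 398 mod 256 = 142; odd-index sum = 346 mod 256 = 90 → 8e 5a.
Outer hash (recomputed tag): even-index sum = 264 mod 256 = 8; odd-index sum = 353 mod 256 = 97 → 08 61.
Recomputed tag = 0861; claimed = 0861 → match.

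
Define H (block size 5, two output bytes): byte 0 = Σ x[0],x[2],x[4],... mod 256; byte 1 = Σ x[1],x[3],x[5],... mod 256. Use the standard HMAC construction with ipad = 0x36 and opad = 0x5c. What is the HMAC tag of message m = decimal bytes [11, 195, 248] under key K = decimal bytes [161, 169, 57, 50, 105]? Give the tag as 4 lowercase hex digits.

3d2b

Key decimal bytes [161, 169, 57, 50, 105] = a1 a9 39 32 69 is exactly B = 5 bytes: K' = a1 a9 39 32 69.
K' ⊕ ipad = 97 9f 0f 04 5f.  K' ⊕ opad = fd f5 65 6e 35.
Inner input = (K'⊕ipad) ∥ m = 97 9f 0f 04 5f ∥ 0b c3 f8.
Inner hash: even-index sum = 456 mod 256 = 200; odd-index sum = 422 mod 256 = 166 → c8 a6.
Outer input = (K'⊕opad) ∥ inner = fd f5 65 6e 35 ∥ c8 a6.
Outer hash (tag): even-index sum = 573 mod 256 = 61; odd-index sum = 555 mod 256 = 43 → 3d 2b.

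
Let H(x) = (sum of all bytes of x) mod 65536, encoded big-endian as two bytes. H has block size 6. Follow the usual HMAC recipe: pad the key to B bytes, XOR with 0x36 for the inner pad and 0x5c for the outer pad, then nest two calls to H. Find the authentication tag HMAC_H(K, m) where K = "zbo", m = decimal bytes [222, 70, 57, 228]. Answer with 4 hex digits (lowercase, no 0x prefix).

028a

Key "zbo" = 7a 62 6f is 3 bytes ≤ B = 6; zero-pad to 6 bytes: K' = 7a 62 6f 00 00 00.
K' ⊕ ipad = 4c 54 59 36 36 36.  K' ⊕ opad = 26 3e 33 5c 5c 5c.
Inner input = (K'⊕ipad) ∥ m = 4c 54 59 36 36 36 ∥ de 46 39 e4.
Inner hash: sum = 76+84+89+54+54+54+222+70+57+228 = 988 → 03 dc.
Outer input = (K'⊕opad) ∥ inner = 26 3e 33 5c 5c 5c ∥ 03 dc.
Outer hash (tag): sum = 38+62+51+92+92+92+3+220 = 650 → 02 8a.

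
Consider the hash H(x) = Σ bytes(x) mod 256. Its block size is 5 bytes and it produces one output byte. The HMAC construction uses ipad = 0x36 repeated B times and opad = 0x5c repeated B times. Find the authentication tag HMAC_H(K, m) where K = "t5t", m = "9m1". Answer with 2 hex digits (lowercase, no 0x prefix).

3b

Key "t5t" = 74 35 74 is 3 bytes ≤ B = 5; zero-pad to 5 bytes: K' = 74 35 74 00 00.
K' ⊕ ipad = 42 03 42 36 36.  K' ⊕ opad = 28 69 28 5c 5c.
Inner input = (K'⊕ipad) ∥ m = 42 03 42 36 36 ∥ 39 6d 31.
Inner hash: sum = 66+3+66+54+54+57+109+49 = 458; mod 256 = 202 → ca.
Outer input = (K'⊕opad) ∥ inner = 28 69 28 5c 5c ∥ ca.
Outer hash (tag): sum = 40+105+40+92+92+202 = 571; mod 256 = 59 → 3b.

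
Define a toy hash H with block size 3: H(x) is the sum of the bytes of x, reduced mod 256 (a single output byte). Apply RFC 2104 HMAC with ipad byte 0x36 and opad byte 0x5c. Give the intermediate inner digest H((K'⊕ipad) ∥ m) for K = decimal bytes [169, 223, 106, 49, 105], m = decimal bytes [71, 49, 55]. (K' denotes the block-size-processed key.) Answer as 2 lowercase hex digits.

Key decimal bytes [169, 223, 106, 49, 105] = a9 df 6a 31 69 is 5 bytes > B = 3, so hash it first: H(key) = 8c, then zero-pad to 3 bytes: K' = 8c 00 00.
K' ⊕ ipad = ba 36 36.
Inner input = ba 36 36 ∥ 47 31 37.
Inner hash: sum = 186+54+54+71+49+55 = 469; mod 256 = 213 → d5.

d5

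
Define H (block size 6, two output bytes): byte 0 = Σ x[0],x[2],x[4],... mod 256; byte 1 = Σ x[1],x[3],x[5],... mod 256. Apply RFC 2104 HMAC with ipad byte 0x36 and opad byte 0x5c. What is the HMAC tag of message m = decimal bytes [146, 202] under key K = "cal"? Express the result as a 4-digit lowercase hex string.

4282

Key "cal" = 63 61 6c is 3 bytes ≤ B = 6; zero-pad to 6 bytes: K' = 63 61 6c 00 00 00.
K' ⊕ ipad = 55 57 5a 36 36 36.  K' ⊕ opad = 3f 3d 30 5c 5c 5c.
Inner input = (K'⊕ipad) ∥ m = 55 57 5a 36 36 36 ∥ 92 ca.
Inner hash: even-index sum = 375 mod 256 = 119; odd-index sum = 397 mod 256 = 141 → 77 8d.
Outer input = (K'⊕opad) ∥ inner = 3f 3d 30 5c 5c 5c ∥ 77 8d.
Outer hash (tag): even-index sum = 322 mod 256 = 66; odd-index sum = 386 mod 256 = 130 → 42 82.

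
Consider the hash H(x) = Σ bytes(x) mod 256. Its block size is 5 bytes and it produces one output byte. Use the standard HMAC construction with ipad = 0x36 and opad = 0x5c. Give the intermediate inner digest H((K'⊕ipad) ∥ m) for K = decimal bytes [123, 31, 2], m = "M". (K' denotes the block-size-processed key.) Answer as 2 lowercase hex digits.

63

Key decimal bytes [123, 31, 2] = 7b 1f 02 is 3 bytes ≤ B = 5; zero-pad to 5 bytes: K' = 7b 1f 02 00 00.
K' ⊕ ipad = 4d 29 34 36 36.
Inner input = 4d 29 34 36 36 ∥ 4d.
Inner hash: sum = 77+41+52+54+54+77 = 355; mod 256 = 99 → 63.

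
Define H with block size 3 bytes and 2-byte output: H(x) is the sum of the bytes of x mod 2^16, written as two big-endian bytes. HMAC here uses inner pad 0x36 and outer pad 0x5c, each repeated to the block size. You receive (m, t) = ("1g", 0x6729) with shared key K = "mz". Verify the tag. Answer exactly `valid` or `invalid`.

Key "mz" = 6d 7a is 2 bytes ≤ B = 3; zero-pad to 3 bytes: K' = 6d 7a 00.
K' ⊕ ipad = 5b 4c 36; K' ⊕ opad = 31 26 5c.
Inner hash: sum = 91+76+54+49+103 = 373 → 01 75.
Outer hash (recomputed tag): sum = 49+38+92+1+117 = 297 → 01 29.
Recomputed tag = 0129; claimed = 6729 → mismatch.

invalid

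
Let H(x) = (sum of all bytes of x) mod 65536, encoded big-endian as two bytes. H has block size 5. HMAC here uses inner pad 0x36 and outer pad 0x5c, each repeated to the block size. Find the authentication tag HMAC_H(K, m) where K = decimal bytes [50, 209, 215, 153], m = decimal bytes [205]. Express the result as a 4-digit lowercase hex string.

0328

Key decimal bytes [50, 209, 215, 153] = 32 d1 d7 99 is 4 bytes ≤ B = 5; zero-pad to 5 bytes: K' = 32 d1 d7 99 00.
K' ⊕ ipad = 04 e7 e1 af 36.  K' ⊕ opad = 6e 8d 8b c5 5c.
Inner input = (K'⊕ipad) ∥ m = 04 e7 e1 af 36 ∥ cd.
Inner hash: sum = 4+231+225+175+54+205 = 894 → 03 7e.
Outer input = (K'⊕opad) ∥ inner = 6e 8d 8b c5 5c ∥ 03 7e.
Outer hash (tag): sum = 110+141+139+197+92+3+126 = 808 → 03 28.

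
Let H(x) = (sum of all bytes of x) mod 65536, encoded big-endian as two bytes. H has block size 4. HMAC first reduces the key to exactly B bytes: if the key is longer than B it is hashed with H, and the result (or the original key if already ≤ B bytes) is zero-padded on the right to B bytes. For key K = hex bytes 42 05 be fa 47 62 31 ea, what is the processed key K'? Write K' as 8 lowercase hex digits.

03c30000

|K| = 8 > B = 4, so first hash the key.
H(K): sum = 66+5+190+250+71+98+49+234 = 963 → 03 c3.
Zero-pad H(K) = 03 c3 to 4 bytes: K' = 03 c3 00 00.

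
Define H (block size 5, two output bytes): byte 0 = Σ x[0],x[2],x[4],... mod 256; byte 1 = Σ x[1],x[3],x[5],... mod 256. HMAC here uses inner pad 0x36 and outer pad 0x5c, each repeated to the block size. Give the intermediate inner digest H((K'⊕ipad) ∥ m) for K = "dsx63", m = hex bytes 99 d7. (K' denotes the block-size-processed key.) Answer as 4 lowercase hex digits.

7cde

Key "dsx63" = 64 73 78 36 33 is exactly B = 5 bytes: K' = 64 73 78 36 33.
K' ⊕ ipad = 52 45 4e 00 05.
Inner input = 52 45 4e 00 05 ∥ 99 d7.
Inner hash: even-index sum = 380 mod 256 = 124; odd-index sum = 222 mod 256 = 222 → 7c de.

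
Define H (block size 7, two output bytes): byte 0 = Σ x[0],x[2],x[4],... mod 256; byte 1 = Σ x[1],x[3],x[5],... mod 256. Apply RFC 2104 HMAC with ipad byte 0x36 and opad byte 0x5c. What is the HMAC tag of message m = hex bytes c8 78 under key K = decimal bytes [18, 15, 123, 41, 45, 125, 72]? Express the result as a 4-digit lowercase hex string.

656b

Key decimal bytes [18, 15, 123, 41, 45, 125, 72] = 12 0f 7b 29 2d 7d 48 is exactly B = 7 bytes: K' = 12 0f 7b 29 2d 7d 48.
K' ⊕ ipad = 24 39 4d 1f 1b 4b 7e.  K' ⊕ opad = 4e 53 27 75 71 21 14.
Inner input = (K'⊕ipad) ∥ m = 24 39 4d 1f 1b 4b 7e ∥ c8 78.
Inner hash: even-index sum = 386 mod 256 = 130; odd-index sum = 363 mod 256 = 107 → 82 6b.
Outer input = (K'⊕opad) ∥ inner = 4e 53 27 75 71 21 14 ∥ 82 6b.
Outer hash (tag): even-index sum = 357 mod 256 = 101; odd-index sum = 363 mod 256 = 107 → 65 6b.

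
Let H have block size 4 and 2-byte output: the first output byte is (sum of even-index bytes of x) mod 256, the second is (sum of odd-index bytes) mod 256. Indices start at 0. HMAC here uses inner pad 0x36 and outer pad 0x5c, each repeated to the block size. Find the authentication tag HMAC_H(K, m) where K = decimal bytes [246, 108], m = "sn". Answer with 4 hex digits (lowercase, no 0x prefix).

6f8a

Key decimal bytes [246, 108] = f6 6c is 2 bytes ≤ B = 4; zero-pad to 4 bytes: K' = f6 6c 00 00.
K' ⊕ ipad = c0 5a 36 36.  K' ⊕ opad = aa 30 5c 5c.
Inner input = (K'⊕ipad) ∥ m = c0 5a 36 36 ∥ 73 6e.
Inner hash: even-index sum = 361 mod 256 = 105; odd-index sum = 254 mod 256 = 254 → 69 fe.
Outer input = (K'⊕opad) ∥ inner = aa 30 5c 5c ∥ 69 fe.
Outer hash (tag): even-index sum = 367 mod 256 = 111; odd-index sum = 394 mod 256 = 138 → 6f 8a.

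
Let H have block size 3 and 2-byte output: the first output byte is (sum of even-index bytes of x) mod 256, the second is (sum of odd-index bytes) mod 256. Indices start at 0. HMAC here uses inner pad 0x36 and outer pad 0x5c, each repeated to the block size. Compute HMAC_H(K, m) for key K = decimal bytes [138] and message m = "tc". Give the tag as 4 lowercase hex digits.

dcb1

Key decimal bytes [138] = 8a is 1 byte ≤ B = 3; zero-pad to 3 bytes: K' = 8a 00 00.
K' ⊕ ipad = bc 36 36.  K' ⊕ opad = d6 5c 5c.
Inner input = (K'⊕ipad) ∥ m = bc 36 36 ∥ 74 63.
Inner hash: even-index sum = 341 mod 256 = 85; odd-index sum = 170 mod 256 = 170 → 55 aa.
Outer input = (K'⊕opad) ∥ inner = d6 5c 5c ∥ 55 aa.
Outer hash (tag): even-index sum = 476 mod 256 = 220; odd-index sum = 177 mod 256 = 177 → dc b1.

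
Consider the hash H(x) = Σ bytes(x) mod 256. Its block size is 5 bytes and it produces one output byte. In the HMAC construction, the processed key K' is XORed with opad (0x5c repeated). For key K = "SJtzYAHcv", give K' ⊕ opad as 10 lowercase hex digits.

1a5c5c5c5c

Key "SJtzYAHcv" = 53 4a 74 7a 59 41 48 63 76 is 9 bytes > B = 5, so hash it first: H(key) = 46, then zero-pad to 5 bytes: K' = 46 00 00 00 00.
XOR each byte with 0x5c: 46⊕5c=1a, 00⊕5c=5c, 00⊕5c=5c, 00⊕5c=5c, 00⊕5c=5c.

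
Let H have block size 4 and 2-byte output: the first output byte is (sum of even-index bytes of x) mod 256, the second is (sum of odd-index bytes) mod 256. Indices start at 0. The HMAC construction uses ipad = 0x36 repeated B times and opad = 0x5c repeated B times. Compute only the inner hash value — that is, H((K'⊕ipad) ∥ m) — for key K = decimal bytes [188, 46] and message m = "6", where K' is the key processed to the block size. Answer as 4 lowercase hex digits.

f64e

Key decimal bytes [188, 46] = bc 2e is 2 bytes ≤ B = 4; zero-pad to 4 bytes: K' = bc 2e 00 00.
K' ⊕ ipad = 8a 18 36 36.
Inner input = 8a 18 36 36 ∥ 36.
Inner hash: even-index sum = 246 mod 256 = 246; odd-index sum = 78 mod 256 = 78 → f6 4e.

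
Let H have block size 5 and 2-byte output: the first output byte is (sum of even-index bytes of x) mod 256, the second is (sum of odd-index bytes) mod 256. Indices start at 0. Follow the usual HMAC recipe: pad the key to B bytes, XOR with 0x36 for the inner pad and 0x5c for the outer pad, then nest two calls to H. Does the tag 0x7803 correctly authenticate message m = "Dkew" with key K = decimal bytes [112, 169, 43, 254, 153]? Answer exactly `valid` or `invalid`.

Key decimal bytes [112, 169, 43, 254, 153] = 70 a9 2b fe 99 is exactly B = 5 bytes: K' = 70 a9 2b fe 99.
K' ⊕ ipad = 46 9f 1d c8 af; K' ⊕ opad = 2c f5 77 a2 c5.
Inner hash: even-index sum = 500 mod 256 = 244; odd-index sum = 528 mod 256 = 16 → f4 10.
Outer hash (recomputed tag): even-index sum = 376 mod 256 = 120; odd-index sum = 651 mod 256 = 139 → 78 8b.
Recomputed tag = 788b; claimed = 7803 → mismatch.

invalid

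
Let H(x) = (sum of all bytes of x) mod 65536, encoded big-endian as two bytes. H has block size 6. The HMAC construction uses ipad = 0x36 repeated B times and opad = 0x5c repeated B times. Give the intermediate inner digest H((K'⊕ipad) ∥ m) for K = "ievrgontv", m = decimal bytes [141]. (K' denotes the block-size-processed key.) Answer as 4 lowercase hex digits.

026c

Key "ievrgontv" = 69 65 76 72 67 6f 6e 74 76 is 9 bytes > B = 6, so hash it first: H(key) = 03 e4, then zero-pad to 6 bytes: K' = 03 e4 00 00 00 00.
K' ⊕ ipad = 35 d2 36 36 36 36.
Inner input = 35 d2 36 36 36 36 ∥ 8d.
Inner hash: sum = 53+210+54+54+54+54+141 = 620 → 02 6c.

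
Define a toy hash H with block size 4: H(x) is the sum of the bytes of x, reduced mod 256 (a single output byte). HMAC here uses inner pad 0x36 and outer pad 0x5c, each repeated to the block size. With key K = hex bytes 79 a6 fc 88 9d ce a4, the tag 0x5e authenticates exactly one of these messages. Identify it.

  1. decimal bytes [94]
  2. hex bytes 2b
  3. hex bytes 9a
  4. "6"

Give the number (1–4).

4

Key hex bytes 79 a6 fc 88 9d ce a4 is 7 bytes > B = 4, so hash it first: H(key) = b2, then zero-pad to 4 bytes: K' = b2 00 00 00.
K' ⊕ ipad = 84 36 36 36; K' ⊕ opad = ee 5c 5c 5c.
m1: inner = H(84 36 36 36 5e) = 84; tag = H(ee 5c 5c 5c 84) = 86
m2: inner = H(84 36 36 36 2b) = 51; tag = H(ee 5c 5c 5c 51) = 53
m3: inner = H(84 36 36 36 9a) = c0; tag = H(ee 5c 5c 5c c0) = c2
m4: inner = H(84 36 36 36 36) = 5c; tag = H(ee 5c 5c 5c 5c) = 5e ← matches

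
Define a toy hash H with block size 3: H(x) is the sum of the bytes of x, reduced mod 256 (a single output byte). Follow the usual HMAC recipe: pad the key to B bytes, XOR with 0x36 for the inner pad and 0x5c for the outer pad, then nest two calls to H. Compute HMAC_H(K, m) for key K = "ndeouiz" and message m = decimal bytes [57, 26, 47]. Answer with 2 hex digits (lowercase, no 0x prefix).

Key "ndeouiz" = 6e 64 65 6f 75 69 7a is 7 bytes > B = 3, so hash it first: H(key) = fe, then zero-pad to 3 bytes: K' = fe 00 00.
K' ⊕ ipad = c8 36 36.  K' ⊕ opad = a2 5c 5c.
Inner input = (K'⊕ipad) ∥ m = c8 36 36 ∥ 39 1a 2f.
Inner hash: sum = 200+54+54+57+26+47 = 438; mod 256 = 182 → b6.
Outer input = (K'⊕opad) ∥ inner = a2 5c 5c ∥ b6.
Outer hash (tag): sum = 162+92+92+182 = 528; mod 256 = 16 → 10.

10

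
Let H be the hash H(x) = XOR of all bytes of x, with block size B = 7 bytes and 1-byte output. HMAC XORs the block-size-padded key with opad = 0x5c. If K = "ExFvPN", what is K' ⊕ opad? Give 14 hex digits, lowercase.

19241a2a0c125c

Key "ExFvPN" = 45 78 46 76 50 4e is 6 bytes ≤ B = 7; zero-pad to 7 bytes: K' = 45 78 46 76 50 4e 00.
XOR each byte with 0x5c: 45⊕5c=19, 78⊕5c=24, 46⊕5c=1a, 76⊕5c=2a, 50⊕5c=0c, 4e⊕5c=12, 00⊕5c=5c.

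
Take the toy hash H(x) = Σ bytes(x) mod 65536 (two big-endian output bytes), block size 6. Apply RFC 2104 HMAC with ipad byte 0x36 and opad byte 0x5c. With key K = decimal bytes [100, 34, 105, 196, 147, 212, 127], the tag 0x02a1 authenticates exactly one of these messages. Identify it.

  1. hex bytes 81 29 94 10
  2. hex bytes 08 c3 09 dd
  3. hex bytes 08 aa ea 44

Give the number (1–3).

1

Key decimal bytes [100, 34, 105, 196, 147, 212, 127] = 64 22 69 c4 93 d4 7f is 7 bytes > B = 6, so hash it first: H(key) = 03 99, then zero-pad to 6 bytes: K' = 03 99 00 00 00 00.
K' ⊕ ipad = 35 af 36 36 36 36; K' ⊕ opad = 5f c5 5c 5c 5c 5c.
m1: inner = H(35 af 36 36 36 36 81 29 94 10) = 03 0a; tag = H(5f c5 5c 5c 5c 5c 03 0a) = 02a1 ← matches
m2: inner = H(35 af 36 36 36 36 08 c3 09 dd) = 03 6d; tag = H(5f c5 5c 5c 5c 5c 03 6d) = 0304
m3: inner = H(35 af 36 36 36 36 08 aa ea 44) = 03 9c; tag = H(5f c5 5c 5c 5c 5c 03 9c) = 0333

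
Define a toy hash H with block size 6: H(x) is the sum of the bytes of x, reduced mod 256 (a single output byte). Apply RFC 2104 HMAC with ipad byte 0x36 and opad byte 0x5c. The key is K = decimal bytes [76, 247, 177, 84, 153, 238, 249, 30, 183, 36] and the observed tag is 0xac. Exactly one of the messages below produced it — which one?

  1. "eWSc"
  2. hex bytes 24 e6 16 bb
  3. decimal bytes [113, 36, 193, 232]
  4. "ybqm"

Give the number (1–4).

Key decimal bytes [76, 247, 177, 84, 153, 238, 249, 30, 183, 36] = 4c f7 b1 54 99 ee f9 1e b7 24 is 10 bytes > B = 6, so hash it first: H(key) = c1, then zero-pad to 6 bytes: K' = c1 00 00 00 00 00.
K' ⊕ ipad = f7 36 36 36 36 36; K' ⊕ opad = 9d 5c 5c 5c 5c 5c.
m1: inner = H(f7 36 36 36 36 36 65 57 53 63) = 77; tag = H(9d 5c 5c 5c 5c 5c 77) = e0
m2: inner = H(f7 36 36 36 36 36 24 e6 16 bb) = e0; tag = H(9d 5c 5c 5c 5c 5c e0) = 49
m3: inner = H(f7 36 36 36 36 36 71 24 c1 e8) = 43; tag = H(9d 5c 5c 5c 5c 5c 43) = ac ← matches
m4: inner = H(f7 36 36 36 36 36 79 62 71 6d) = be; tag = H(9d 5c 5c 5c 5c 5c be) = 27

3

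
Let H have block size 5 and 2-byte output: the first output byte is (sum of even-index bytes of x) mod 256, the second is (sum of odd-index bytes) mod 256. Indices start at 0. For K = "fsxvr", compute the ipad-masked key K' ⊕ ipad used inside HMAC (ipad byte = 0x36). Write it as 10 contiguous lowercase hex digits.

50454e4044

Key "fsxvr" = 66 73 78 76 72 is exactly B = 5 bytes: K' = 66 73 78 76 72.
XOR each byte with 0x36: 66⊕36=50, 73⊕36=45, 78⊕36=4e, 76⊕36=40, 72⊕36=44.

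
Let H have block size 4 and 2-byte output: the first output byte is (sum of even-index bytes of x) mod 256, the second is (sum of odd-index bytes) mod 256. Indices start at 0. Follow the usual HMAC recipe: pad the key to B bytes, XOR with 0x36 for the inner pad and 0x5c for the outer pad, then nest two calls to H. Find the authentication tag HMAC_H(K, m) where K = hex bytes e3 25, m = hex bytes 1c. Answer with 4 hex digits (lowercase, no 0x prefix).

421e

Key hex bytes e3 25 is 2 bytes ≤ B = 4; zero-pad to 4 bytes: K' = e3 25 00 00.
K' ⊕ ipad = d5 13 36 36.  K' ⊕ opad = bf 79 5c 5c.
Inner input = (K'⊕ipad) ∥ m = d5 13 36 36 ∥ 1c.
Inner hash: even-index sum = 295 mod 256 = 39; odd-index sum = 73 mod 256 = 73 → 27 49.
Outer input = (K'⊕opad) ∥ inner = bf 79 5c 5c ∥ 27 49.
Outer hash (tag): even-index sum = 322 mod 256 = 66; odd-index sum = 286 mod 256 = 30 → 42 1e.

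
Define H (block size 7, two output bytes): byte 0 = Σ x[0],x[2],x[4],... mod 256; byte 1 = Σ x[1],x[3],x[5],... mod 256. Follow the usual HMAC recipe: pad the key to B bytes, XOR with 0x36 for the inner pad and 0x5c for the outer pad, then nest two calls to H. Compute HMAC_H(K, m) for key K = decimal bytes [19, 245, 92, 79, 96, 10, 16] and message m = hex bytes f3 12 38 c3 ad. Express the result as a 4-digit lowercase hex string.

27f2

Key decimal bytes [19, 245, 92, 79, 96, 10, 16] = 13 f5 5c 4f 60 0a 10 is exactly B = 7 bytes: K' = 13 f5 5c 4f 60 0a 10.
K' ⊕ ipad = 25 c3 6a 79 56 3c 26.  K' ⊕ opad = 4f a9 00 13 3c 56 4c.
Inner input = (K'⊕ipad) ∥ m = 25 c3 6a 79 56 3c 26 ∥ f3 12 38 c3 ad.
Inner hash: even-index sum = 480 mod 256 = 224; odd-index sum = 848 mod 256 = 80 → e0 50.
Outer input = (K'⊕opad) ∥ inner = 4f a9 00 13 3c 56 4c ∥ e0 50.
Outer hash (tag): even-index sum = 295 mod 256 = 39; odd-index sum = 498 mod 256 = 242 → 27 f2.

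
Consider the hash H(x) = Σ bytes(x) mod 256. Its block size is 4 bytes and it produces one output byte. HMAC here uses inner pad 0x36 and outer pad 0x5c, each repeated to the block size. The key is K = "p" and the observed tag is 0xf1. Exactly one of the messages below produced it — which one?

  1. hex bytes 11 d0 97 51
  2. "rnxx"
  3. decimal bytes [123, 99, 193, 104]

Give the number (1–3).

Key "p" = 70 is 1 byte ≤ B = 4; zero-pad to 4 bytes: K' = 70 00 00 00.
K' ⊕ ipad = 46 36 36 36; K' ⊕ opad = 2c 5c 5c 5c.
m1: inner = H(46 36 36 36 11 d0 97 51) = b1; tag = H(2c 5c 5c 5c b1) = f1 ← matches
m2: inner = H(46 36 36 36 72 6e 78 78) = b8; tag = H(2c 5c 5c 5c b8) = f8
m3: inner = H(46 36 36 36 7b 63 c1 68) = ef; tag = H(2c 5c 5c 5c ef) = 2f

1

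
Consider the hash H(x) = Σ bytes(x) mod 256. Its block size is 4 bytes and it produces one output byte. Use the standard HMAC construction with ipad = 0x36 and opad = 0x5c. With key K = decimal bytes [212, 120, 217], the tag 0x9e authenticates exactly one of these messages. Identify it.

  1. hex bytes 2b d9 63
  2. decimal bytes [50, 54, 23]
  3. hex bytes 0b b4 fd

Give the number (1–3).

3

Key decimal bytes [212, 120, 217] = d4 78 d9 is 3 bytes ≤ B = 4; zero-pad to 4 bytes: K' = d4 78 d9 00.
K' ⊕ ipad = e2 4e ef 36; K' ⊕ opad = 88 24 85 5c.
m1: inner = H(e2 4e ef 36 2b d9 63) = bc; tag = H(88 24 85 5c bc) = 49
m2: inner = H(e2 4e ef 36 32 36 17) = d4; tag = H(88 24 85 5c d4) = 61
m3: inner = H(e2 4e ef 36 0b b4 fd) = 11; tag = H(88 24 85 5c 11) = 9e ← matches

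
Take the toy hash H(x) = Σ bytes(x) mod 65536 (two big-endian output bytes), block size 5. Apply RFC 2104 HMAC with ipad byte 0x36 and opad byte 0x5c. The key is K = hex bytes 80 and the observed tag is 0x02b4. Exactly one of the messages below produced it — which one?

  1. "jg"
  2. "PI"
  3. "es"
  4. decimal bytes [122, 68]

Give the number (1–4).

Key hex bytes 80 is 1 byte ≤ B = 5; zero-pad to 5 bytes: K' = 80 00 00 00 00.
K' ⊕ ipad = b6 36 36 36 36; K' ⊕ opad = dc 5c 5c 5c 5c.
m1: inner = H(b6 36 36 36 36 6a 67) = 02 5f; tag = H(dc 5c 5c 5c 5c 02 5f) = 02ad
m2: inner = H(b6 36 36 36 36 50 49) = 02 27; tag = H(dc 5c 5c 5c 5c 02 27) = 0275
m3: inner = H(b6 36 36 36 36 65 73) = 02 66; tag = H(dc 5c 5c 5c 5c 02 66) = 02b4 ← matches
m4: inner = H(b6 36 36 36 36 7a 44) = 02 4c; tag = H(dc 5c 5c 5c 5c 02 4c) = 029a

3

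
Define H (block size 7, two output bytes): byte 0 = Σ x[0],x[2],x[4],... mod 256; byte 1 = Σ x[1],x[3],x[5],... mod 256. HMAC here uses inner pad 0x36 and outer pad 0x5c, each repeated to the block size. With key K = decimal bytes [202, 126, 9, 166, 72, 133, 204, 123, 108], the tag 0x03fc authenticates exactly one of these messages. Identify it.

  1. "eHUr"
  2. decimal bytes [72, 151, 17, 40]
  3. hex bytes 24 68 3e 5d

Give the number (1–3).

3

Key decimal bytes [202, 126, 9, 166, 72, 133, 204, 123, 108] = ca 7e 09 a6 48 85 cc 7b 6c is 9 bytes > B = 7, so hash it first: H(key) = 53 24, then zero-pad to 7 bytes: K' = 53 24 00 00 00 00 00.
K' ⊕ ipad = 65 12 36 36 36 36 36; K' ⊕ opad = 0f 78 5c 5c 5c 5c 5c.
m1: inner = H(65 12 36 36 36 36 36 65 48 55 72) = c1 38; tag = H(0f 78 5c 5c 5c 5c 5c c1 38) = 5bf1
m2: inner = H(65 12 36 36 36 36 36 48 97 11 28) = c6 d7; tag = H(0f 78 5c 5c 5c 5c 5c c6 d7) = faf6
m3: inner = H(65 12 36 36 36 36 36 24 68 3e 5d) = cc e0; tag = H(0f 78 5c 5c 5c 5c 5c cc e0) = 03fc ← matches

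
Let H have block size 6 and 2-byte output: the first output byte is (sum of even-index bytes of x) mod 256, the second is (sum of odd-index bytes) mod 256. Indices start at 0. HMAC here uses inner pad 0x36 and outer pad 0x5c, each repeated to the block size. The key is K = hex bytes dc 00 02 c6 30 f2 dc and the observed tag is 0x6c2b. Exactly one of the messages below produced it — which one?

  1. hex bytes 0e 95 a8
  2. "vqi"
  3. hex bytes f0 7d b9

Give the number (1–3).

Key hex bytes dc 00 02 c6 30 f2 dc is 7 bytes > B = 6, so hash it first: H(key) = ea b8, then zero-pad to 6 bytes: K' = ea b8 00 00 00 00.
K' ⊕ ipad = dc 8e 36 36 36 36; K' ⊕ opad = b6 e4 5c 5c 5c 5c.
m1: inner = H(dc 8e 36 36 36 36 0e 95 a8) = fe 8f; tag = H(b6 e4 5c 5c 5c 5c fe 8f) = 6c2b ← matches
m2: inner = H(dc 8e 36 36 36 36 76 71 69) = 27 6b; tag = H(b6 e4 5c 5c 5c 5c 27 6b) = 9507
m3: inner = H(dc 8e 36 36 36 36 f0 7d b9) = f1 77; tag = H(b6 e4 5c 5c 5c 5c f1 77) = 5f13

1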